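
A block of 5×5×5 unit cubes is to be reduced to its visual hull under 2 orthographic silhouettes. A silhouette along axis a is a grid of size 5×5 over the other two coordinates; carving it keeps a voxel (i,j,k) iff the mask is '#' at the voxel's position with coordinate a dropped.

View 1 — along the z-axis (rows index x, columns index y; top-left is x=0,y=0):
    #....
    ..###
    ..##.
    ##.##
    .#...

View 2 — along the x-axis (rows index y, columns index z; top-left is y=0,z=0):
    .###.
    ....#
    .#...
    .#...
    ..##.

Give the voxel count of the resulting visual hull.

|visual hull| = 17

initial block: 5^3 = 125
step 1: project along z, AND mask (11/25) → |grid| = 55
step 2: project along x, AND mask (8/25) → |grid| = 17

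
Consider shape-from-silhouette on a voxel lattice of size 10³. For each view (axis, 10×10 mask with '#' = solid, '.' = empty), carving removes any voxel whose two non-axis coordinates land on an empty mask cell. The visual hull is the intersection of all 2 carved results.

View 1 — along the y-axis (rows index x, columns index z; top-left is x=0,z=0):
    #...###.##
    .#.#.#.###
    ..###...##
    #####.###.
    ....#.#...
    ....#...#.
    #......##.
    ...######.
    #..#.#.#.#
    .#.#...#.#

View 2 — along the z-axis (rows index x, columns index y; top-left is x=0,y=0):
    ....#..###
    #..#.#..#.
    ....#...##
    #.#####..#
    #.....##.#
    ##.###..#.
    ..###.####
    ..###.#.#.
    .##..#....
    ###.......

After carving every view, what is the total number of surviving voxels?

voxel count = 217

start: 10×10×10 = 1000 voxels
after view 1 [y-axis, 47 of 100 cells solid] → remaining = 470
after view 2 [z-axis, 46 of 100 cells solid] → remaining = 217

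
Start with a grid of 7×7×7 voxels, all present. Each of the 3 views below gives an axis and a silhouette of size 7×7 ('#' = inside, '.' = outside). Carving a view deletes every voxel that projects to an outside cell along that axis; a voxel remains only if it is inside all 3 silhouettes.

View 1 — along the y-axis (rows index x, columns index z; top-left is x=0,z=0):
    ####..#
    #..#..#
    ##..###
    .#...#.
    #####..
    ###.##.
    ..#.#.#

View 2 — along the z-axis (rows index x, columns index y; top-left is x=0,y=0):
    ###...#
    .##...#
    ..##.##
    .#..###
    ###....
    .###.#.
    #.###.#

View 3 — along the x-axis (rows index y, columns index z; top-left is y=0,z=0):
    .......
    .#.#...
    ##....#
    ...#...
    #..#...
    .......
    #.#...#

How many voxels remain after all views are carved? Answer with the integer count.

voxel count = 29

full grid |V| = 343
step 1: project along y, AND mask (28/49) → |grid| = 196
step 2: project along z, AND mask (27/49) → |grid| = 107
step 3: project along x, AND mask (11/49) → |grid| = 29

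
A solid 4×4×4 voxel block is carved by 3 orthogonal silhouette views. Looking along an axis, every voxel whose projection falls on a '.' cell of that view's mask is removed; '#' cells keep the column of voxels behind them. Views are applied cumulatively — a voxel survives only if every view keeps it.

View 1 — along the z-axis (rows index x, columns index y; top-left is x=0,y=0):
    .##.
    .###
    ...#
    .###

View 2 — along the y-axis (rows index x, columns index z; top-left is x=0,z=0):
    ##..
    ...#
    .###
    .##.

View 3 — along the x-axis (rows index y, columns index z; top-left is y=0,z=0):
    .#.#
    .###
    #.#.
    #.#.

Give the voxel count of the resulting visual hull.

remaining voxels: 8

full grid |V| = 64
step 1: project along z, AND mask (9/16) → |grid| = 36
step 2: project along y, AND mask (8/16) → |grid| = 16
step 3: project along x, AND mask (9/16) → |grid| = 8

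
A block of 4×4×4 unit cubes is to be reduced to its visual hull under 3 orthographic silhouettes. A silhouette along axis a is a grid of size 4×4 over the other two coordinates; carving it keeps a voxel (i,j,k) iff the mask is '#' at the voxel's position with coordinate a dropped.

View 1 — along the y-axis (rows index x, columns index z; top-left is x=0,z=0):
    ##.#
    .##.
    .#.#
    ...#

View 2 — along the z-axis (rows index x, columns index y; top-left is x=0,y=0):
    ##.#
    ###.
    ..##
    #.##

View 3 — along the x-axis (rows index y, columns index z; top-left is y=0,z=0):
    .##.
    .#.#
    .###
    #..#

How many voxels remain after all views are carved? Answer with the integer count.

before carving: 64 voxels (4×4×4)
after view 1 [y-axis, 8 of 16 cells solid] → remaining = 32
after view 2 [z-axis, 11 of 16 cells solid] → remaining = 22
after view 3 [x-axis, 9 of 16 cells solid] → remaining = 15

15 voxels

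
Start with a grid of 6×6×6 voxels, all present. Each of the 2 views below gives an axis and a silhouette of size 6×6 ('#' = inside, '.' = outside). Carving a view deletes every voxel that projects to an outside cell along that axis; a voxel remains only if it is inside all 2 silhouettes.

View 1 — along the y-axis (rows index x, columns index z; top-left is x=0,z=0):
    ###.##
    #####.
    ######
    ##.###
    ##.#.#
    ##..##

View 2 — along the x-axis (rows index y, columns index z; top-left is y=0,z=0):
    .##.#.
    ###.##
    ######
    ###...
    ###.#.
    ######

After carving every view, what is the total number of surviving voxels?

start: 6×6×6 = 216 voxels
carve view 1 (along y, XZ-mask fill 29/36): 174 voxels remain
carve view 2 (along x, YZ-mask fill 27/36): 132 voxels remain

132 voxels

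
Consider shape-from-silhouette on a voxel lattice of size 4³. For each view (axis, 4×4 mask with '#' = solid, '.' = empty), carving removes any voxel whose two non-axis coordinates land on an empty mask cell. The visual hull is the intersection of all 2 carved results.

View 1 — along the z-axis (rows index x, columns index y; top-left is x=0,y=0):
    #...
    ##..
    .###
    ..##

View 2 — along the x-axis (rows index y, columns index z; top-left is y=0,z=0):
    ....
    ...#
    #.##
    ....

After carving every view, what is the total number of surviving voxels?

|visual hull| = 8

before carving: 64 voxels (4×4×4)
carve view 1 (along z, XY-mask fill 8/16): 32 voxels remain
carve view 2 (along x, YZ-mask fill 4/16): 8 voxels remain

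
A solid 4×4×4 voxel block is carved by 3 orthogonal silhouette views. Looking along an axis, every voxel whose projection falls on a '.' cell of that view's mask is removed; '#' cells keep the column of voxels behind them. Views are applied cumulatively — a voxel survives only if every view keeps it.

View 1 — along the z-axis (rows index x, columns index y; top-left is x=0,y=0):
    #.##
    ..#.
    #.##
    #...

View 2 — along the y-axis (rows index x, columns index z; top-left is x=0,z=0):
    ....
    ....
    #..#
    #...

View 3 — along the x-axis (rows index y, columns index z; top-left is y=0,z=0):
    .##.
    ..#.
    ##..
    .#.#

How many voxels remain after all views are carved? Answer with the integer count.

2 voxels

initial block: 4^3 = 64
after view 1 [z-axis, 8 of 16 cells solid] → remaining = 32
after view 2 [y-axis, 3 of 16 cells solid] → remaining = 7
after view 3 [x-axis, 7 of 16 cells solid] → remaining = 2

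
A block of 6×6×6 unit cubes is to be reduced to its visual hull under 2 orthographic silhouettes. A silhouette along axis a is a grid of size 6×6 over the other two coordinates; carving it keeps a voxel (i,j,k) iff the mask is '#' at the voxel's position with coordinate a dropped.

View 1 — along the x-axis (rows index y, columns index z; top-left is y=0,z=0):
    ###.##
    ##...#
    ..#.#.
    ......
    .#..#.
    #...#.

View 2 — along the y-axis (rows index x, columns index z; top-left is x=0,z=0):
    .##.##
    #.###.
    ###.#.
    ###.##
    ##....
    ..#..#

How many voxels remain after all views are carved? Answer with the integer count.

56 voxels

full grid |V| = 216
step 1: project along x, AND mask (14/36) → |grid| = 84
step 2: project along y, AND mask (21/36) → |grid| = 56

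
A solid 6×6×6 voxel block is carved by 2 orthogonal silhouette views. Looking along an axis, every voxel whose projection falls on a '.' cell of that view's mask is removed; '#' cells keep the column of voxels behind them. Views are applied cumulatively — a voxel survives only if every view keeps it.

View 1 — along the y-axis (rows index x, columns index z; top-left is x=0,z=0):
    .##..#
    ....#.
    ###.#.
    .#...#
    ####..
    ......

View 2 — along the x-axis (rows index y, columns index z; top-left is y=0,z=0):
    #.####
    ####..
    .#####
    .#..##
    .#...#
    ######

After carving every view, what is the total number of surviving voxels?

before carving: 216 voxels (6×6×6)
step 1: project along y, AND mask (14/36) → |grid| = 84
step 2: project along x, AND mask (25/36) → |grid| = 60

|visual hull| = 60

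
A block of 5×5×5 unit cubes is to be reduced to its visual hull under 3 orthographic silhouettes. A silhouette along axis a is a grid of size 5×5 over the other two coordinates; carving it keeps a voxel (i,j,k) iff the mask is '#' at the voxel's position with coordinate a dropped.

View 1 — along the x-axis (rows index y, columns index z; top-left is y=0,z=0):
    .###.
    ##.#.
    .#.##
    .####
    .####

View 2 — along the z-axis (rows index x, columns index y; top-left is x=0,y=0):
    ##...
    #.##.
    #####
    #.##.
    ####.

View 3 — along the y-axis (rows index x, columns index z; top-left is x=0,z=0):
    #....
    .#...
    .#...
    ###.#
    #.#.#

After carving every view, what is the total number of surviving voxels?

21 voxels

initial block: 5^3 = 125
after view 1 [x-axis, 17 of 25 cells solid] → remaining = 85
after view 2 [z-axis, 17 of 25 cells solid] → remaining = 56
after view 3 [y-axis, 10 of 25 cells solid] → remaining = 21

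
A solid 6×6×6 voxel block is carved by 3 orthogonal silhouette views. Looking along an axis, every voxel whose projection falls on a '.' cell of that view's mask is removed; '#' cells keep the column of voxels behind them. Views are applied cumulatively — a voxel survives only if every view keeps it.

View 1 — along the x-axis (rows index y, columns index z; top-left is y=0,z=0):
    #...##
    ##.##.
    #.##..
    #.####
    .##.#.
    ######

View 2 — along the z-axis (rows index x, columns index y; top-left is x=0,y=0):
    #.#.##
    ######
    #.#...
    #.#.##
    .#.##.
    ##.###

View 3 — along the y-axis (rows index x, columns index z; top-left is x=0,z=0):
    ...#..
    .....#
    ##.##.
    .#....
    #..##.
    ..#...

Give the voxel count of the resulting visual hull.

|visual hull| = 21

full grid |V| = 216
carve view 1 (along x, YZ-mask fill 24/36): 144 voxels remain
carve view 2 (along z, XY-mask fill 24/36): 93 voxels remain
carve view 3 (along y, XZ-mask fill 11/36): 21 voxels remain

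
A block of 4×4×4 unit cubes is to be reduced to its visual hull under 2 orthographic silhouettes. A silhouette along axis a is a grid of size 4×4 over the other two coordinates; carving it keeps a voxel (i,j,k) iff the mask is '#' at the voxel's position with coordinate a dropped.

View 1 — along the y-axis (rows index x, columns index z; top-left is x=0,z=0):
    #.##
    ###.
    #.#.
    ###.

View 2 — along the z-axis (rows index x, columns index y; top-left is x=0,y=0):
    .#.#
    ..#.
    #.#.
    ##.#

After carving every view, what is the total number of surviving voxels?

voxel count = 22

start: 4×4×4 = 64 voxels
step 1: project along y, AND mask (11/16) → |grid| = 44
step 2: project along z, AND mask (8/16) → |grid| = 22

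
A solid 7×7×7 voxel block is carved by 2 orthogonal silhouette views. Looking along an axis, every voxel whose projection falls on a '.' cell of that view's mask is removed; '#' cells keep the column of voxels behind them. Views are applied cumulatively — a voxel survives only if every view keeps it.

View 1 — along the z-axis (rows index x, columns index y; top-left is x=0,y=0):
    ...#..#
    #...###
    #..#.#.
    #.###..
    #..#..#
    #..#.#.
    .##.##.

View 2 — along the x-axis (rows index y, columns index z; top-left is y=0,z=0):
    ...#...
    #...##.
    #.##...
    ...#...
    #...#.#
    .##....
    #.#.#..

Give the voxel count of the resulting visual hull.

initial block: 7^3 = 343
[1] z-view keeps 23 columns → grid now 161
[2] x-view keeps 16 columns → grid now 45

remaining voxels: 45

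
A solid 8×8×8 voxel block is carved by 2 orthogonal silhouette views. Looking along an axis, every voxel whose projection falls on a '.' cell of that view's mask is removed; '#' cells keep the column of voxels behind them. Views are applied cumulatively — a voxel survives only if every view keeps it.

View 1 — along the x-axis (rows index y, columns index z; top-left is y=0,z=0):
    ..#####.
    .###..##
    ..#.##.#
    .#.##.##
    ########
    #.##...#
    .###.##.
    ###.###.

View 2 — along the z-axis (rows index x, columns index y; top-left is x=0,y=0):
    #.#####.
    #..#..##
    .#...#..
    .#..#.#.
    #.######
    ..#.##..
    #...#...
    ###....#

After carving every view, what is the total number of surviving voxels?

before carving: 512 voxels (8×8×8)
  1. axis=0 (YZ plane), |mask|=42  ⇒  voxels=336
  2. axis=2 (XY plane), |mask|=31  ⇒  voxels=165

165 voxels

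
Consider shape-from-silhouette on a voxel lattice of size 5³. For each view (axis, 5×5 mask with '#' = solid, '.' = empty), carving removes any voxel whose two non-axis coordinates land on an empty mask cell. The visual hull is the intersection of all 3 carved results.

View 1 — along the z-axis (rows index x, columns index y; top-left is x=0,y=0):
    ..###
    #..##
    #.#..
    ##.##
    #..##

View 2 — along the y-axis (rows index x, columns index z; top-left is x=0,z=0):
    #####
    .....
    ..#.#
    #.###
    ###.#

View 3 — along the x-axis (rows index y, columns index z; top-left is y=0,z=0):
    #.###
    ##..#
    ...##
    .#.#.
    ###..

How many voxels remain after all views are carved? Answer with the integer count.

26 voxels

full grid |V| = 125
carve view 1 (along z, XY-mask fill 15/25): 75 voxels remain
carve view 2 (along y, XZ-mask fill 15/25): 47 voxels remain
carve view 3 (along x, YZ-mask fill 14/25): 26 voxels remain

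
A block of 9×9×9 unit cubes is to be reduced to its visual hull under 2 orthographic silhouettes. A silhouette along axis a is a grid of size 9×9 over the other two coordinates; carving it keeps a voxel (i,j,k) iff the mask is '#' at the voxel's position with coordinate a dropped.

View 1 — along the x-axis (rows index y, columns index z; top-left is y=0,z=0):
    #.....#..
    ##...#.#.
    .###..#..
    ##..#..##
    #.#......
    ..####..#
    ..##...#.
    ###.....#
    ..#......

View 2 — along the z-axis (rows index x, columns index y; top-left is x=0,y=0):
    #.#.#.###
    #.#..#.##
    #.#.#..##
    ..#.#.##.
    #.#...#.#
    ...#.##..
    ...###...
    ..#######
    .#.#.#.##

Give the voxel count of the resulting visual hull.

initial block: 9^3 = 729
carve view 1 (along x, YZ-mask fill 30/81): 270 voxels remain
carve view 2 (along z, XY-mask fill 42/81): 136 voxels remain

remaining voxels: 136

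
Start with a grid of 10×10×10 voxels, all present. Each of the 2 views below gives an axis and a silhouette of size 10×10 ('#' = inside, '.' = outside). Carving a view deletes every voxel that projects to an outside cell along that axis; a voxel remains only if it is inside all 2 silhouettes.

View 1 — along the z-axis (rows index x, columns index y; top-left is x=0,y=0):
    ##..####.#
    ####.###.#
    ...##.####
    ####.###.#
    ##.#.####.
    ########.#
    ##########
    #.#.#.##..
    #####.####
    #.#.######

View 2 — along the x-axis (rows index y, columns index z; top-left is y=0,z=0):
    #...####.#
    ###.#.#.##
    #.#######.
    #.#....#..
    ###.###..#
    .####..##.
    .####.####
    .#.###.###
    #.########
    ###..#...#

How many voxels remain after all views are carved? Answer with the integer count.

initial block: 10^3 = 1000
after view 1 [z-axis, 77 of 100 cells solid] → remaining = 770
after view 2 [x-axis, 66 of 100 cells solid] → remaining = 506

remaining voxels: 506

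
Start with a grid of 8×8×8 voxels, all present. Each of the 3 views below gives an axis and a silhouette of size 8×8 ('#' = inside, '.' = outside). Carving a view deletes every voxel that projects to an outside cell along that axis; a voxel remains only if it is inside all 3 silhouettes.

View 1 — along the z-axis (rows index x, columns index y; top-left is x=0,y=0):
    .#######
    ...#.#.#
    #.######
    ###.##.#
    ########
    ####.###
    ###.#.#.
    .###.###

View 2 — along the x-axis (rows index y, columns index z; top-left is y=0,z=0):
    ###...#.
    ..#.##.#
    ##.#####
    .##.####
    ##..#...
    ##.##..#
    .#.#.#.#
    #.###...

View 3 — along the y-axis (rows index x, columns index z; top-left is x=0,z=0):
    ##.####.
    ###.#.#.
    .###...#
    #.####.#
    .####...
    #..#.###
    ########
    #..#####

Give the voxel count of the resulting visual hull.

start: 8×8×8 = 512 voxels
[1] z-view keeps 49 columns → grid now 392
[2] x-view keeps 37 columns → grid now 231
[3] y-view keeps 44 columns → grid now 158

voxel count = 158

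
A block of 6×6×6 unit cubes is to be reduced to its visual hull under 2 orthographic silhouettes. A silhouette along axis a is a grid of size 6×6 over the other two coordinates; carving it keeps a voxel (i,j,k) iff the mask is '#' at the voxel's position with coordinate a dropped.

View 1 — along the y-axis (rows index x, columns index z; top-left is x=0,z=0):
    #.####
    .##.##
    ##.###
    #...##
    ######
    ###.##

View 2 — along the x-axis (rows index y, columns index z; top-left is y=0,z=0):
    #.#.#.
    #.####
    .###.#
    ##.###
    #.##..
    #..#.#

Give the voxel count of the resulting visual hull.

|visual hull| = 106

initial block: 6^3 = 216
  1. axis=1 (XZ plane), |mask|=28  ⇒  voxels=168
  2. axis=0 (YZ plane), |mask|=23  ⇒  voxels=106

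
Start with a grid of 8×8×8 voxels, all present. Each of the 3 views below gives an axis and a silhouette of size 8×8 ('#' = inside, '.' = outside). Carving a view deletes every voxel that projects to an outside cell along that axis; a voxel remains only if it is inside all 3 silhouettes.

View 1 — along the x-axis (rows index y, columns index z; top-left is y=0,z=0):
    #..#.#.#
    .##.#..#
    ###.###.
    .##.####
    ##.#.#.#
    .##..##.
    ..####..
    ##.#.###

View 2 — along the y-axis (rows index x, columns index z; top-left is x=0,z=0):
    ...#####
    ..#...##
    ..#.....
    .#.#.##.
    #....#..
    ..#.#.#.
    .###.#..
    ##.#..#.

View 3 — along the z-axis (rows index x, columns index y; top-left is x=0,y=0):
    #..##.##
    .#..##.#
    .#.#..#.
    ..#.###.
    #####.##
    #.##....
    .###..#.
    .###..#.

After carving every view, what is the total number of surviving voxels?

full grid |V| = 512
[1] x-view keeps 39 columns → grid now 312
[2] y-view keeps 26 columns → grid now 128
[3] z-view keeps 34 columns → grid now 72

|visual hull| = 72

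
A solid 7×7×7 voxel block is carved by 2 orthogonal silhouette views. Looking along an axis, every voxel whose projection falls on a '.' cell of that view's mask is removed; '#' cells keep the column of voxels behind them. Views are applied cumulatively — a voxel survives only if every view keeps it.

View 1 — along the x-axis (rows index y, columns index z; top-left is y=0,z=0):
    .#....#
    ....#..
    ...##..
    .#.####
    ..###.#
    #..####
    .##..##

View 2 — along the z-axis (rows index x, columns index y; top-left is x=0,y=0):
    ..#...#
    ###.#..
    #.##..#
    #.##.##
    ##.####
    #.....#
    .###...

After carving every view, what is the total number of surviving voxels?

remaining voxels: 81

start: 7×7×7 = 343 voxels
carve view 1 (along x, YZ-mask fill 23/49): 161 voxels remain
carve view 2 (along z, XY-mask fill 26/49): 81 voxels remain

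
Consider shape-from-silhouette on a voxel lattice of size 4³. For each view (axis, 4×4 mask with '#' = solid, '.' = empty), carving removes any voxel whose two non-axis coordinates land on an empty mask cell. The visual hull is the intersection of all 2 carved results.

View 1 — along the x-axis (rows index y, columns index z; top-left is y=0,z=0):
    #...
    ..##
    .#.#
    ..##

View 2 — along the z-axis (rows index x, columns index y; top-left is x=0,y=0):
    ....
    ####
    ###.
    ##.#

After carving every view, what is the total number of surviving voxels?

before carving: 64 voxels (4×4×4)
after view 1 [x-axis, 7 of 16 cells solid] → remaining = 28
after view 2 [z-axis, 10 of 16 cells solid] → remaining = 17

remaining voxels: 17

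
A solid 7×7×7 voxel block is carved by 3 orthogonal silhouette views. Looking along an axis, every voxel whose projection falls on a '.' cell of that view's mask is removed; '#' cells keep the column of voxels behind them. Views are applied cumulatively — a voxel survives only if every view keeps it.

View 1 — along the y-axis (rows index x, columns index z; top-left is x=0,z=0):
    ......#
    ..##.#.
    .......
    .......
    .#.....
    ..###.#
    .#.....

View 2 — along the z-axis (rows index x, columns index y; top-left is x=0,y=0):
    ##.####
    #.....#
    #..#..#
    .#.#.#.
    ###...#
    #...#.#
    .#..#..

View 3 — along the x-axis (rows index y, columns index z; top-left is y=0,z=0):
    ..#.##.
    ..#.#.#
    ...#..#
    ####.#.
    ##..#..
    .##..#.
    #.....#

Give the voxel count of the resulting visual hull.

full grid |V| = 343
V1 y: intersect with XZ mask (10 set) -- 70 left
V2 z: intersect with XY mask (23 set) -- 30 left
V3 x: intersect with YZ mask (21 set) -- 9 left

9 voxels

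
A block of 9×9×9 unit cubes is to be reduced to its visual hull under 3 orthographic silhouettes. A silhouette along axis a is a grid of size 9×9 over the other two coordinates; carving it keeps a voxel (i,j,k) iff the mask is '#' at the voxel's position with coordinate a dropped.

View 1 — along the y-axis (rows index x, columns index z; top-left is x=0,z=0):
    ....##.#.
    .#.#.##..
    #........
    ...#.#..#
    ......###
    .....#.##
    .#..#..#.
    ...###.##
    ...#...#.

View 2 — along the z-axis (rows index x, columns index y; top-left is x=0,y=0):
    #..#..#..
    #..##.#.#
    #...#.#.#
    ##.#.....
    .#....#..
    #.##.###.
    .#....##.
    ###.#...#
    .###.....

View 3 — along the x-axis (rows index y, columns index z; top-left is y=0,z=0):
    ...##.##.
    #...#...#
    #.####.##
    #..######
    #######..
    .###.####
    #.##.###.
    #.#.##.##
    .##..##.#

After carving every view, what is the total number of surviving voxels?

70 voxels

before carving: 729 voxels (9×9×9)
carve view 1 (along y, XZ-mask fill 27/81): 243 voxels remain
carve view 2 (along z, XY-mask fill 34/81): 106 voxels remain
carve view 3 (along x, YZ-mask fill 52/81): 70 voxels remain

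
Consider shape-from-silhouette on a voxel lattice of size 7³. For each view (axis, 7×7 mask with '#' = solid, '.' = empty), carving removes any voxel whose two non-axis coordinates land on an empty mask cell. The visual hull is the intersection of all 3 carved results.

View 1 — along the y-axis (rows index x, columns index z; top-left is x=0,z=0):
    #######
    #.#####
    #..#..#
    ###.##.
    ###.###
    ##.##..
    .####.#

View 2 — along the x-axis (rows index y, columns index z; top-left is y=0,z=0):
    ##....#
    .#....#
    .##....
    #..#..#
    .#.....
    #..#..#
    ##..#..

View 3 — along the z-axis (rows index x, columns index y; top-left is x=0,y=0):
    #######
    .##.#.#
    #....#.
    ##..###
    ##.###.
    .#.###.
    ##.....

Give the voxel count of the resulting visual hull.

full grid |V| = 343
after view 1 [y-axis, 36 of 49 cells solid] → remaining = 252
after view 2 [x-axis, 17 of 49 cells solid] → remaining = 90
after view 3 [z-axis, 29 of 49 cells solid] → remaining = 54

|visual hull| = 54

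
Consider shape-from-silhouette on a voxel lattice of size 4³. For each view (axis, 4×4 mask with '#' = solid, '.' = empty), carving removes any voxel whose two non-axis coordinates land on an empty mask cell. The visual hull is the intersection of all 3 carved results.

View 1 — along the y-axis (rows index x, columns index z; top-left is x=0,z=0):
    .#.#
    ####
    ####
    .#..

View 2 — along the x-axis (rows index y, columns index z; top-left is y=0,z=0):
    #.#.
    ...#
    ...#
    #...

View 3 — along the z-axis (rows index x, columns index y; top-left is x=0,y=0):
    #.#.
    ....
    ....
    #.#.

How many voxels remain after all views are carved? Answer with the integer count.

start: 4×4×4 = 64 voxels
  1. axis=1 (XZ plane), |mask|=11  ⇒  voxels=44
  2. axis=0 (YZ plane), |mask|=5  ⇒  voxels=12
  3. axis=2 (XY plane), |mask|=4  ⇒  voxels=1

remaining voxels: 1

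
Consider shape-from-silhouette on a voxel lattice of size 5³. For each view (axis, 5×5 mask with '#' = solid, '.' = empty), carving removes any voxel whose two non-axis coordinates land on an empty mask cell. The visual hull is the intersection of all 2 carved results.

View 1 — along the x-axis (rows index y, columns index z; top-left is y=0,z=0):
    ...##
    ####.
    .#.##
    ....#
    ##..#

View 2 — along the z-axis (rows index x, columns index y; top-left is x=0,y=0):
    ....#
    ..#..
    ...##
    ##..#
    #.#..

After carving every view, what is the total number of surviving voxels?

start: 5×5×5 = 125 voxels
V1 x: intersect with YZ mask (13 set) -- 65 left
V2 z: intersect with XY mask (9 set) -- 24 left

voxel count = 24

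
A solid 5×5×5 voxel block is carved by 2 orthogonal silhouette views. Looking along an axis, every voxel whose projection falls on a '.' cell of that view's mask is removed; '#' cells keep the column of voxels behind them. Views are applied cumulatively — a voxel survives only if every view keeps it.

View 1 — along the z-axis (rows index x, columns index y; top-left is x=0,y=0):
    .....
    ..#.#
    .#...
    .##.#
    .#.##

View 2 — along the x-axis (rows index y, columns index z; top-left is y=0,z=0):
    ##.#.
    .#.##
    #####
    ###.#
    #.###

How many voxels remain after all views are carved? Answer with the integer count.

|visual hull| = 35

before carving: 125 voxels (5×5×5)
  1. axis=2 (XY plane), |mask|=9  ⇒  voxels=45
  2. axis=0 (YZ plane), |mask|=19  ⇒  voxels=35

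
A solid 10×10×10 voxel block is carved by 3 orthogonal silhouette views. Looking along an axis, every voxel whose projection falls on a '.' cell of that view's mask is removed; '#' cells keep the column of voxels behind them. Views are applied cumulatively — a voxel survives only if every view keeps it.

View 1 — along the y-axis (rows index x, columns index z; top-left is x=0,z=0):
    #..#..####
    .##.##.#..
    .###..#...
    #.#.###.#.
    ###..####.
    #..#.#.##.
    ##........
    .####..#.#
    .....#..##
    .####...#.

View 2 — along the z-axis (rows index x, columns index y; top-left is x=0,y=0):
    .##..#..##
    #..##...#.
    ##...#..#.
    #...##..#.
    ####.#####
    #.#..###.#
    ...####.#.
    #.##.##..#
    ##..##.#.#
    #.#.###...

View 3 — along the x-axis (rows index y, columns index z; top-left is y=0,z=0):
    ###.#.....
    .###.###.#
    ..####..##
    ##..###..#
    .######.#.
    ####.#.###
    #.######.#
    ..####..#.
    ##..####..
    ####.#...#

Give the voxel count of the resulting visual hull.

|visual hull| = 178

initial block: 10^3 = 1000
  1. axis=1 (XZ plane), |mask|=49  ⇒  voxels=490
  2. axis=2 (XY plane), |mask|=54  ⇒  voxels=272
  3. axis=0 (YZ plane), |mask|=63  ⇒  voxels=178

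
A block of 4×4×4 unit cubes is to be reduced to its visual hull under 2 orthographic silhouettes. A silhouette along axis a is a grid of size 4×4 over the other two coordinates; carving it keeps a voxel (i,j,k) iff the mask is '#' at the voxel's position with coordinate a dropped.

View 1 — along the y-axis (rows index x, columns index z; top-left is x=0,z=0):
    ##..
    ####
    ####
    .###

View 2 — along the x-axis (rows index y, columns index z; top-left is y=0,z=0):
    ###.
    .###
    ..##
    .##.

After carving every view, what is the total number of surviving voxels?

initial block: 4^3 = 64
[1] y-view keeps 13 columns → grid now 52
[2] x-view keeps 10 columns → grid now 33

33 voxels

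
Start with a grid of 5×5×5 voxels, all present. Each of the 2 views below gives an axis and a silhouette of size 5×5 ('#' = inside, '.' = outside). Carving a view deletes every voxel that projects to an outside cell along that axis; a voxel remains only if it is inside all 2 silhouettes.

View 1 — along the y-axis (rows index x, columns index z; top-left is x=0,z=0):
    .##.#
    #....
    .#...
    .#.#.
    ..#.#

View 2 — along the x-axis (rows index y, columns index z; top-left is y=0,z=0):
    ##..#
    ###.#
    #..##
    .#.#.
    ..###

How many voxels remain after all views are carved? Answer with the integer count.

start: 5×5×5 = 125 voxels
  1. axis=1 (XZ plane), |mask|=9  ⇒  voxels=45
  2. axis=0 (YZ plane), |mask|=15  ⇒  voxels=27

remaining voxels: 27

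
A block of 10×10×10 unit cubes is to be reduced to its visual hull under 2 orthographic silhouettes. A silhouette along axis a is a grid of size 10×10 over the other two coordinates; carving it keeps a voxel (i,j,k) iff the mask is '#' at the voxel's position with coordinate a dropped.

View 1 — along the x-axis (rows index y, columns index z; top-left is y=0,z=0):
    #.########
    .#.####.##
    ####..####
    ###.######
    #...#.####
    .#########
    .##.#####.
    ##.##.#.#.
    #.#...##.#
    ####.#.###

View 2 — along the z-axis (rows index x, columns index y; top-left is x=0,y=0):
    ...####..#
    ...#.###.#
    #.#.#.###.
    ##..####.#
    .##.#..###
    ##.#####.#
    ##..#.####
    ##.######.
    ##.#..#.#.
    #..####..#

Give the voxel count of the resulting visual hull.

before carving: 1000 voxels (10×10×10)
V1 x: intersect with YZ mask (74 set) -- 740 left
V2 z: intersect with XY mask (63 set) -- 463 left

|visual hull| = 463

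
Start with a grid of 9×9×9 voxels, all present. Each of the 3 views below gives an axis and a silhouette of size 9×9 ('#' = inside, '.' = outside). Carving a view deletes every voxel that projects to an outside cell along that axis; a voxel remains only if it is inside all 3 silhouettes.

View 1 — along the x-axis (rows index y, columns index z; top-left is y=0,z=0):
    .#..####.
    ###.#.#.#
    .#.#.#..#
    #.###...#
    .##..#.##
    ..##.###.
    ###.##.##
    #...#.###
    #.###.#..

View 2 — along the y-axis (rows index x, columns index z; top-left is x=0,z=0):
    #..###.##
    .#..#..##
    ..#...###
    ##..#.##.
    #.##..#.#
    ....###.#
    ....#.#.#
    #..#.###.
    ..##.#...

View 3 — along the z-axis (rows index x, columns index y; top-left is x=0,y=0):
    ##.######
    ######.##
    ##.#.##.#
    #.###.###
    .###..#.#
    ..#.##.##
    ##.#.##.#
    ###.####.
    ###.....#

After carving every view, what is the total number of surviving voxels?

initial block: 9^3 = 729
step 1: project along x, AND mask (47/81) → |grid| = 423
step 2: project along y, AND mask (39/81) → |grid| = 205
step 3: project along z, AND mask (56/81) → |grid| = 146

remaining voxels: 146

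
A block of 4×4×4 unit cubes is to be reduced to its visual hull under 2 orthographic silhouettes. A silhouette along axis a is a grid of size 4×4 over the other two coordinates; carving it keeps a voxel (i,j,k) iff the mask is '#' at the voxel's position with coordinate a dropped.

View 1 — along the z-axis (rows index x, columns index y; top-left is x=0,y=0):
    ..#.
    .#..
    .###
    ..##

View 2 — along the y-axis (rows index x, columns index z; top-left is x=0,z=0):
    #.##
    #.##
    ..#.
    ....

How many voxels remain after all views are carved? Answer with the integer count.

9 voxels

full grid |V| = 64
  1. axis=2 (XY plane), |mask|=7  ⇒  voxels=28
  2. axis=1 (XZ plane), |mask|=7  ⇒  voxels=9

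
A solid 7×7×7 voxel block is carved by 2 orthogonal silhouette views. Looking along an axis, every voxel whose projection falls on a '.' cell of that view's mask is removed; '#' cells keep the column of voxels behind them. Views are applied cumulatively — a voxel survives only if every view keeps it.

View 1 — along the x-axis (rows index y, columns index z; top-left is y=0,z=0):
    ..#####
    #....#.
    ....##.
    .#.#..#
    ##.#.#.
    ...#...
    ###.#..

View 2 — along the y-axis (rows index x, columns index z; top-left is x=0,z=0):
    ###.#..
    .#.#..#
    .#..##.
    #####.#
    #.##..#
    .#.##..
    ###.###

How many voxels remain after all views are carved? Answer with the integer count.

85 voxels

initial block: 7^3 = 343
V1 x: intersect with YZ mask (21 set) -- 147 left
V2 y: intersect with XZ mask (29 set) -- 85 left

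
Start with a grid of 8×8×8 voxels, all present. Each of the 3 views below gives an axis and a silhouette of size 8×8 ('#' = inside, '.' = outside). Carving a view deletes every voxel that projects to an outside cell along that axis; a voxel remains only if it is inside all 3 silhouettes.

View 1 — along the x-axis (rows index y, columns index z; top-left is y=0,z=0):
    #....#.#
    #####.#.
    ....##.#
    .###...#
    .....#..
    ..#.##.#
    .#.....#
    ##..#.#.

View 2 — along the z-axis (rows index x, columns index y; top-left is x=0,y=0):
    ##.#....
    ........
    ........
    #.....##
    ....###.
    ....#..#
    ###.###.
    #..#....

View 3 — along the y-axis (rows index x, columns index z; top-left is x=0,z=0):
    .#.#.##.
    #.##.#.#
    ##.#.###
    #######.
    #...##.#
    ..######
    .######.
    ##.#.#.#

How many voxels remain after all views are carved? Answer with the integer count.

|visual hull| = 40

full grid |V| = 512
V1 x: intersect with YZ mask (27 set) -- 216 left
V2 z: intersect with XY mask (19 set) -- 60 left
V3 y: intersect with XZ mask (43 set) -- 40 left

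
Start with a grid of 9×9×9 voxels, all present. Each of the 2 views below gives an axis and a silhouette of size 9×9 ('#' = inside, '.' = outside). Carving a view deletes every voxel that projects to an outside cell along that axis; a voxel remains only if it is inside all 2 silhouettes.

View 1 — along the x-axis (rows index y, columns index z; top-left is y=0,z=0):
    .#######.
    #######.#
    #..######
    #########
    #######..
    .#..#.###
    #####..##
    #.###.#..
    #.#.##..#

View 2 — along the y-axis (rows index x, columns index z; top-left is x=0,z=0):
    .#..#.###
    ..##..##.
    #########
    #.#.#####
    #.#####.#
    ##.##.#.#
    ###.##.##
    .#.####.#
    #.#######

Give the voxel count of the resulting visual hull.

start: 9×9×9 = 729 voxels
step 1: project along x, AND mask (60/81) → |grid| = 540
step 2: project along y, AND mask (59/81) → |grid| = 398

remaining voxels: 398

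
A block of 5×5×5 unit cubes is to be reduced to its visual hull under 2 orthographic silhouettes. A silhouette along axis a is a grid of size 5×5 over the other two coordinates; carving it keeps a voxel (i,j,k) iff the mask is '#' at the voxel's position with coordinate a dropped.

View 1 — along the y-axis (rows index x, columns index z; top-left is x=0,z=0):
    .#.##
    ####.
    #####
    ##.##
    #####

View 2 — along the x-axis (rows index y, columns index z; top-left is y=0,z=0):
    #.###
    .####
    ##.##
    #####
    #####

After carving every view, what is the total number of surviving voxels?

93 voxels

full grid |V| = 125
carve view 1 (along y, XZ-mask fill 21/25): 105 voxels remain
carve view 2 (along x, YZ-mask fill 22/25): 93 voxels remain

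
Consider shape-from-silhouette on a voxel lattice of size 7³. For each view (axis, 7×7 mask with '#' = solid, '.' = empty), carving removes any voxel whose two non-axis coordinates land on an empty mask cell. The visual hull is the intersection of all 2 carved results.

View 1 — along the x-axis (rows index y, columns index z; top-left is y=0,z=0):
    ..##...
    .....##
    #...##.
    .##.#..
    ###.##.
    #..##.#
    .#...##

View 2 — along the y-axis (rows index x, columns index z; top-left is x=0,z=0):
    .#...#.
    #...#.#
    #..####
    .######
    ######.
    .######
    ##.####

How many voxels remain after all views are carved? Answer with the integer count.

initial block: 7^3 = 343
  1. axis=0 (YZ plane), |mask|=22  ⇒  voxels=154
  2. axis=1 (XZ plane), |mask|=34  ⇒  voxels=109

|visual hull| = 109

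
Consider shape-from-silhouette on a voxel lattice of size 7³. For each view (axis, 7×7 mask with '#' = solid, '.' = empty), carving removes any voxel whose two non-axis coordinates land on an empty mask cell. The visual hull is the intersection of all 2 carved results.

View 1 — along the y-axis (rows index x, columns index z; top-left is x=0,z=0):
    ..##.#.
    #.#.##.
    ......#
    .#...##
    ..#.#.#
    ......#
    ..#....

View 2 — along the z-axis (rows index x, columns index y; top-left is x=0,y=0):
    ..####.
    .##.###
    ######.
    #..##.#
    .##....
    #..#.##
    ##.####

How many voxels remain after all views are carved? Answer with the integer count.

full grid |V| = 343
V1 y: intersect with XZ mask (16 set) -- 112 left
V2 z: intersect with XY mask (31 set) -- 66 left

|visual hull| = 66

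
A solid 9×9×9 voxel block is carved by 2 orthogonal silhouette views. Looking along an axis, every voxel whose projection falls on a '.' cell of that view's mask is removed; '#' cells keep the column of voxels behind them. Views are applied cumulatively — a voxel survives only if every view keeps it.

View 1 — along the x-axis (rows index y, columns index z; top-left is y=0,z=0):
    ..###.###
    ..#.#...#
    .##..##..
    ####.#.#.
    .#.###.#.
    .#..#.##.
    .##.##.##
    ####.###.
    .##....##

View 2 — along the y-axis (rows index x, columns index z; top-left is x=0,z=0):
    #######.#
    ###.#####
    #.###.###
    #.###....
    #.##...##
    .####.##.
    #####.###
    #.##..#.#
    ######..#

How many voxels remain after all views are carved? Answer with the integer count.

remaining voxels: 283

initial block: 9^3 = 729
  1. axis=0 (YZ plane), |mask|=45  ⇒  voxels=405
  2. axis=1 (XZ plane), |mask|=58  ⇒  voxels=283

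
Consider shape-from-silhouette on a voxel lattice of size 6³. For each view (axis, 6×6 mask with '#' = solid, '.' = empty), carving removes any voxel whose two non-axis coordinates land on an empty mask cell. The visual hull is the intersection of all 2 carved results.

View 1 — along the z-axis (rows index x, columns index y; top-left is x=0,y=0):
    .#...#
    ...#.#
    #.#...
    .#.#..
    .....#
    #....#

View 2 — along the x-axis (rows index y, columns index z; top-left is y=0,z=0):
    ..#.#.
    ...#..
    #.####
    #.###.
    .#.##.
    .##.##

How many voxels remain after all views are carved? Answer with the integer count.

|visual hull| = 35

initial block: 6^3 = 216
after view 1 [z-axis, 11 of 36 cells solid] → remaining = 66
after view 2 [x-axis, 19 of 36 cells solid] → remaining = 35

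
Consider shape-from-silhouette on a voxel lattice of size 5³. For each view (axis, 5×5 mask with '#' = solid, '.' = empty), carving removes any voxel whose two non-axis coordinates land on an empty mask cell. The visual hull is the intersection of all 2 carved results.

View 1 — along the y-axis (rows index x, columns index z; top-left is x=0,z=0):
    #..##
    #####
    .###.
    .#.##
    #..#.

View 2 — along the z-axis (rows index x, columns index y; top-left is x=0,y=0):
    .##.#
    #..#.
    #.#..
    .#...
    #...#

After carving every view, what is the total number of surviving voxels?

before carving: 125 voxels (5×5×5)
V1 y: intersect with XZ mask (16 set) -- 80 left
V2 z: intersect with XY mask (10 set) -- 32 left

32 voxels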